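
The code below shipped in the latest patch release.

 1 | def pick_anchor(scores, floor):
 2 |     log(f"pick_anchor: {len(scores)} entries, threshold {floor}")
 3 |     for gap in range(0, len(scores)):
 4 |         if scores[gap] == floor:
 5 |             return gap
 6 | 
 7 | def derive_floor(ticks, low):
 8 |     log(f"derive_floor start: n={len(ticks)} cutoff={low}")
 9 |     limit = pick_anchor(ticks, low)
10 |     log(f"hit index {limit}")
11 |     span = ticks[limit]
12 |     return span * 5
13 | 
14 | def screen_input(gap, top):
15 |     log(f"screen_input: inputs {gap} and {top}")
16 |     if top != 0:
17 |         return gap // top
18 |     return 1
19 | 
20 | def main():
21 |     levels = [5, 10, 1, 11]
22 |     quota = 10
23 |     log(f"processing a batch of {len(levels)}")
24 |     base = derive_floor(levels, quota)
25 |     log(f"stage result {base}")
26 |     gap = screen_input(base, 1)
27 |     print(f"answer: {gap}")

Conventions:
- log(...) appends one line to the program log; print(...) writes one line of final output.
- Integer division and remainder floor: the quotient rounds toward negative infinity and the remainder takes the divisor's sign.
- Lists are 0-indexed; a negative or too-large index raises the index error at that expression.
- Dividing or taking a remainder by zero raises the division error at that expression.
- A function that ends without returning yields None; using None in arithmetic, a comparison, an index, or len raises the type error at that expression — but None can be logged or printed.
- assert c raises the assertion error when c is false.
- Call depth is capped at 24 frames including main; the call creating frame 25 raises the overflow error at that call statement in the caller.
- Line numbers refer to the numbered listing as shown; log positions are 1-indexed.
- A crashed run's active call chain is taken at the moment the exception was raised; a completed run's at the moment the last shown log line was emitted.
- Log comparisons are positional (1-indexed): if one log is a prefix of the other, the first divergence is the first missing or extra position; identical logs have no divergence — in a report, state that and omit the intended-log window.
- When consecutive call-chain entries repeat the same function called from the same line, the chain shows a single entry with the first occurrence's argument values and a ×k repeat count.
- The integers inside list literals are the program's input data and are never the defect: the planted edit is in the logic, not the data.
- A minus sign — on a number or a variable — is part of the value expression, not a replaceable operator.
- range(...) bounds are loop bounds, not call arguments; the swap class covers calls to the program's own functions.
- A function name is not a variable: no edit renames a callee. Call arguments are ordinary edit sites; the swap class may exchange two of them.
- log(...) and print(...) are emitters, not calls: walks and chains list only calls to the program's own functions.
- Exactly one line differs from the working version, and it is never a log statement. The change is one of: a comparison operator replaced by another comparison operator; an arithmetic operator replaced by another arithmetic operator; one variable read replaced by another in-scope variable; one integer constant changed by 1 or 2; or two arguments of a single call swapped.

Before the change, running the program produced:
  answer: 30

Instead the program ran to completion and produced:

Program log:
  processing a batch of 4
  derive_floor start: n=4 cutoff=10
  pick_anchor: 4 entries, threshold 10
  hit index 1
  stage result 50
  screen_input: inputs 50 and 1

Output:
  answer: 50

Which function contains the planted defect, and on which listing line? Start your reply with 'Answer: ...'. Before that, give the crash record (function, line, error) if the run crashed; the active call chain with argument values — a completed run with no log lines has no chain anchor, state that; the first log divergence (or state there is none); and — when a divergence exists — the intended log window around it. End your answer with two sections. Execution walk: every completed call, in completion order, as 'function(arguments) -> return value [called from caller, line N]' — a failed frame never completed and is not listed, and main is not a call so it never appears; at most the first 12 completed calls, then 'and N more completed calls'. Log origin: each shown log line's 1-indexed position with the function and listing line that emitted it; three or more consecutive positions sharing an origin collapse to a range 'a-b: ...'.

Answer: the defect is in derive_floor at line 12.
Core observation: The log first diverges at position 5: the faulty run prints 'stage result 50' where the working version prints 'stage result 30'.
Call chain: main -> screen_input(50, 1) (called at line 26).
First divergence: position 5; shown 'stage result 50' vs intended 'stage result 30'.
Intended log window:
  3: pick_anchor: 4 entries, threshold 10
  4: hit index 1
  5: stage result 30
  6: screen_input: inputs 30 and 1
Execution walk:
  pick_anchor([5, 10, 1, 11], 10) -> 1  [called from derive_floor, line 9]
  derive_floor([5, 10, 1, 11], 10) -> 50  [called from main, line 24]
  screen_input(50, 1) -> 50  [called from main, line 26]
Origin of each log line:
  1 — main, line 23
  2 — derive_floor, line 8
  3 — pick_anchor, line 2
  4 — derive_floor, line 10
  5 — main, line 25
  6 — screen_input, line 15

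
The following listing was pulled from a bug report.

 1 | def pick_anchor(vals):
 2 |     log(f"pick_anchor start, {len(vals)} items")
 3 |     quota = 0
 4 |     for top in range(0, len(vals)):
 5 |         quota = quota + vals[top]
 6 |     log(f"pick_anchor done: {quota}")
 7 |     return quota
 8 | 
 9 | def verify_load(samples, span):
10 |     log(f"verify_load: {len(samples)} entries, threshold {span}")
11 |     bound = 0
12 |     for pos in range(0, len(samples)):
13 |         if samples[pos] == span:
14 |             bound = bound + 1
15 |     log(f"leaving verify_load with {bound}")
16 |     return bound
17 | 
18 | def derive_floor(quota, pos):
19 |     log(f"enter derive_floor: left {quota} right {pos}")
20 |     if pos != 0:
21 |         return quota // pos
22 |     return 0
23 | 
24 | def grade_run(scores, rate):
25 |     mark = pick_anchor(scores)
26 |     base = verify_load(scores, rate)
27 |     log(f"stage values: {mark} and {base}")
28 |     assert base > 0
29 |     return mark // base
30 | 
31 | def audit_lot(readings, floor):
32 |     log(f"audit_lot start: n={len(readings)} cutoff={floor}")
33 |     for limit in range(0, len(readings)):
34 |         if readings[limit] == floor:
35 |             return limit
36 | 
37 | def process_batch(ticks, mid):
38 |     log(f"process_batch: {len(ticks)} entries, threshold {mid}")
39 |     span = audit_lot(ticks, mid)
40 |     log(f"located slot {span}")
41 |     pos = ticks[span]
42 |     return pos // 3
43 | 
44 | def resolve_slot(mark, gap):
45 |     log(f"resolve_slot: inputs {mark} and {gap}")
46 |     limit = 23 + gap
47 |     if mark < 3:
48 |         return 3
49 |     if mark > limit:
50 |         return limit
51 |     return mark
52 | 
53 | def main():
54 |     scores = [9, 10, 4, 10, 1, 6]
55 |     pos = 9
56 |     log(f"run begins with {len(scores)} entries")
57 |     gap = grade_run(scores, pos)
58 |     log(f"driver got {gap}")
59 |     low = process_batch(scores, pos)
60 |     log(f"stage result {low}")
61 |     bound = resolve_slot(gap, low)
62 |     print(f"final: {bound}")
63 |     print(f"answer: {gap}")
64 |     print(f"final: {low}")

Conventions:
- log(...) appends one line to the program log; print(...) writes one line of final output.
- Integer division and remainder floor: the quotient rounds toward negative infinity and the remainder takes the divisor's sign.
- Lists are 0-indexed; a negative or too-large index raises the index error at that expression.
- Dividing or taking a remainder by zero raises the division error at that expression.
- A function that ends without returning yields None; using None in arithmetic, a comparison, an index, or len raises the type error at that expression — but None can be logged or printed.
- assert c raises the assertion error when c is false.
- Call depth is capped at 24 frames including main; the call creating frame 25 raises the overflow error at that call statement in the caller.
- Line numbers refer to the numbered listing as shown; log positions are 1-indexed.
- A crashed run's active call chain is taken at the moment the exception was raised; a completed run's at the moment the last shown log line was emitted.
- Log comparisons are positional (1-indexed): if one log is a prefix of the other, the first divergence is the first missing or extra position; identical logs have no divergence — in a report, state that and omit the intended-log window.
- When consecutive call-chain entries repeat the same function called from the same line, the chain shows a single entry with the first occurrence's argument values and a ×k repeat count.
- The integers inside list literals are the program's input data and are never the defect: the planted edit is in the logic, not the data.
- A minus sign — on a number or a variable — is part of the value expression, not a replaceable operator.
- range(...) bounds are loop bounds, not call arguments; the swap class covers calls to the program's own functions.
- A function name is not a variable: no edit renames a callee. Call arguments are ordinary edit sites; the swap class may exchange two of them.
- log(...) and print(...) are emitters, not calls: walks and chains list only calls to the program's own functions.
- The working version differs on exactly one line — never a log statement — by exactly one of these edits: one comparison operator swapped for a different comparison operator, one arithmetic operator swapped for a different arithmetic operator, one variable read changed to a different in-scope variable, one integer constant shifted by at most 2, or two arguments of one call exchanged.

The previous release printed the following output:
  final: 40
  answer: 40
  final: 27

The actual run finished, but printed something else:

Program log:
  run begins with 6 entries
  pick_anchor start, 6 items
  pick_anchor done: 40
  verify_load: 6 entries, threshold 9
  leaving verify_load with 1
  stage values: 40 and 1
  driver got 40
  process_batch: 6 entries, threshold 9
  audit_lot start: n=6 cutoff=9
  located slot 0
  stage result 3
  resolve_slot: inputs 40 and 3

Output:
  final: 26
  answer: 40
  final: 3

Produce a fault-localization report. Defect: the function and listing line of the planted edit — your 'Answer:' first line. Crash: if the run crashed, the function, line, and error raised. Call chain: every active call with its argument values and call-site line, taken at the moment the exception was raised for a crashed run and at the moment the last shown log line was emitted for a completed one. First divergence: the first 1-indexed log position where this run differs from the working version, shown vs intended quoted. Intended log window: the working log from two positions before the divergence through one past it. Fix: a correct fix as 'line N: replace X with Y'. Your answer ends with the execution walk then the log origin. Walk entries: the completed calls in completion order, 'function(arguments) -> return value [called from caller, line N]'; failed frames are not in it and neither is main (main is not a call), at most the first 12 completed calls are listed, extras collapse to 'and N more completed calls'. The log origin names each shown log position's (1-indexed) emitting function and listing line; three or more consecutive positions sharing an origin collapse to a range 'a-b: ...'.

Answer: the defect is in process_batch at line 42.
Key observation: The log first diverges at position 11: the faulty run prints 'stage result 3' where the working version prints 'stage result 27'.
Call chain: main -> resolve_slot(40, 3) (called at line 61).
First divergence: at position 11 the run shows 'stage result 3' where the working version logs 'stage result 27'.
Intended log window:
  9: audit_lot start: n=6 cutoff=9
  10: located slot 0
  11: stage result 27
  12: resolve_slot: inputs 40 and 27
Execution walk:
  pick_anchor([9, 10, 4, 10, 1, 6]) -> 40  [called from grade_run, line 25]
  verify_load([9, 10, 4, 10, 1, 6], 9) -> 1  [called from grade_run, line 26]
  grade_run([9, 10, 4, 10, 1, 6], 9) -> 40  [called from main, line 57]
  audit_lot([9, 10, 4, 10, 1, 6], 9) -> 0  [called from process_batch, line 39]
  process_batch([9, 10, 4, 10, 1, 6], 9) -> 3  [called from main, line 59]
  resolve_slot(40, 3) -> 26  [called from main, line 61]
Origin of each log line:
  1: emitted by main (line 56)
  2: emitted by pick_anchor (line 2)
  3: emitted by pick_anchor (line 6)
  4: emitted by verify_load (line 10)
  5: emitted by verify_load (line 15)
  6: emitted by grade_run (line 27)
  7: emitted by main (line 58)
  8: emitted by process_batch (line 38)
  9: emitted by audit_lot (line 32)
  10: emitted by process_batch (line 40)
  11: emitted by main (line 60)
  12: emitted by resolve_slot (line 45)
A correct fix: line 42: replace `//` with `*`.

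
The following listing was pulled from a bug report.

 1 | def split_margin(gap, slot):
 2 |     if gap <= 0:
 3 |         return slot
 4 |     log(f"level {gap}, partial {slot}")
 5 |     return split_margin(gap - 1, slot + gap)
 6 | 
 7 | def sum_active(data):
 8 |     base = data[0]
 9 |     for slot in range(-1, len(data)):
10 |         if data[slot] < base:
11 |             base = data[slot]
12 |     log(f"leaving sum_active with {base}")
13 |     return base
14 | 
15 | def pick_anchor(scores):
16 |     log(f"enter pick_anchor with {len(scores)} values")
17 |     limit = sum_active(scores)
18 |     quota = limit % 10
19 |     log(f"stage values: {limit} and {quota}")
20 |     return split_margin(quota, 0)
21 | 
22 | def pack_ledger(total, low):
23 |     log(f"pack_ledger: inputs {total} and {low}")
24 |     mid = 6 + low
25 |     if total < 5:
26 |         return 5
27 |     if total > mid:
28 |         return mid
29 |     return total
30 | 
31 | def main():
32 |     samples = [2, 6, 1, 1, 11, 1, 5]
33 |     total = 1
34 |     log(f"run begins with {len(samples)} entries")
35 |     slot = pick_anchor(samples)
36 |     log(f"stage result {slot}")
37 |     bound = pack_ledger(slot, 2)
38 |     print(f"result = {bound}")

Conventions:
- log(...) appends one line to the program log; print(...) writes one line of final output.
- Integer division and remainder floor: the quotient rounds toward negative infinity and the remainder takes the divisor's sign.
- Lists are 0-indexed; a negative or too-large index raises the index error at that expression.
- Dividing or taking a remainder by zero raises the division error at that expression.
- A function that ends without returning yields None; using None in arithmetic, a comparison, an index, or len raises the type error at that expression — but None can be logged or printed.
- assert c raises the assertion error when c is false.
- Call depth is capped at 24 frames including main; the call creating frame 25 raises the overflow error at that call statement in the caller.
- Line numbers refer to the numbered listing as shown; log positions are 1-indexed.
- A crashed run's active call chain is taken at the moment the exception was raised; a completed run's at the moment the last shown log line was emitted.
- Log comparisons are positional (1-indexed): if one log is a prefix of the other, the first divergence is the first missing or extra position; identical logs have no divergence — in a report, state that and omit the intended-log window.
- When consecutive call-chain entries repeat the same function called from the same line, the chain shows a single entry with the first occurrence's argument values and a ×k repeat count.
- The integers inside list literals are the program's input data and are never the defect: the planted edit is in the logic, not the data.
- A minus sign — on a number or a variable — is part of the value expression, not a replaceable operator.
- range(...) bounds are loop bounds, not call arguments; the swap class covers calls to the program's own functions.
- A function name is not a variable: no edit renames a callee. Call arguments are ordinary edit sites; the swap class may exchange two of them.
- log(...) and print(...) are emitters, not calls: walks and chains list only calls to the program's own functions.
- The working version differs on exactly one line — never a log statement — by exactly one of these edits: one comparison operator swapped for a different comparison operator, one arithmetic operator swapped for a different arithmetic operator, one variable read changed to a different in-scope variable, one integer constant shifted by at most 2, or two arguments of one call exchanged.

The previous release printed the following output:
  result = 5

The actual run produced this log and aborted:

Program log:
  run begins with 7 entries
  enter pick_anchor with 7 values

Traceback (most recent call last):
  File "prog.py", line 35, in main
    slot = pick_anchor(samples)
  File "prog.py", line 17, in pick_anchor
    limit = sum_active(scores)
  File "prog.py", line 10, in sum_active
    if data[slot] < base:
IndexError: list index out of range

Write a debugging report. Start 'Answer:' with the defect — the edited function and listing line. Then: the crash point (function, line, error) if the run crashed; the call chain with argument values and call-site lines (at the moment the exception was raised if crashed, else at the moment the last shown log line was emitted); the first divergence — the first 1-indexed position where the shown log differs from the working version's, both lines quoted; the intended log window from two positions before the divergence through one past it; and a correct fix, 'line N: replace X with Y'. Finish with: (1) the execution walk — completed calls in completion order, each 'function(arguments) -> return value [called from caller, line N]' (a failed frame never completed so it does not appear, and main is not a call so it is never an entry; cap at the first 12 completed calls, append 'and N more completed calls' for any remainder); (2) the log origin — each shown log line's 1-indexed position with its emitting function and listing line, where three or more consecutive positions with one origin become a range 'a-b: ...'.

Answer: the defect is in sum_active at line 9.
Core observation: The shown log is a 2-line prefix of the intended one, whose next entry is 'leaving sum_active with 1'.
Crash: sum_active, line 10, IndexError.
Call chain: main -> pick_anchor([2, 6, 1, 1, 11, 1, 5]) (called at line 35) -> sum_active([2, 6, 1, 1, 11, 1, 5]) (called at line 17).
First divergence: position 3 — after 2 matching lines the faulty run goes silent; intended next line 'leaving sum_active with 1'.
Intended log window:
  1: run begins with 7 entries
  2: enter pick_anchor with 7 values
  3: leaving sum_active with 1
  4: stage values: 1 and 1
Execution walk:
  (no call completed)
Origin of each log line:
  1: logged in main at line 34
  2: logged in pick_anchor at line 16
A correct fix: line 9: replace `-1` with `1`.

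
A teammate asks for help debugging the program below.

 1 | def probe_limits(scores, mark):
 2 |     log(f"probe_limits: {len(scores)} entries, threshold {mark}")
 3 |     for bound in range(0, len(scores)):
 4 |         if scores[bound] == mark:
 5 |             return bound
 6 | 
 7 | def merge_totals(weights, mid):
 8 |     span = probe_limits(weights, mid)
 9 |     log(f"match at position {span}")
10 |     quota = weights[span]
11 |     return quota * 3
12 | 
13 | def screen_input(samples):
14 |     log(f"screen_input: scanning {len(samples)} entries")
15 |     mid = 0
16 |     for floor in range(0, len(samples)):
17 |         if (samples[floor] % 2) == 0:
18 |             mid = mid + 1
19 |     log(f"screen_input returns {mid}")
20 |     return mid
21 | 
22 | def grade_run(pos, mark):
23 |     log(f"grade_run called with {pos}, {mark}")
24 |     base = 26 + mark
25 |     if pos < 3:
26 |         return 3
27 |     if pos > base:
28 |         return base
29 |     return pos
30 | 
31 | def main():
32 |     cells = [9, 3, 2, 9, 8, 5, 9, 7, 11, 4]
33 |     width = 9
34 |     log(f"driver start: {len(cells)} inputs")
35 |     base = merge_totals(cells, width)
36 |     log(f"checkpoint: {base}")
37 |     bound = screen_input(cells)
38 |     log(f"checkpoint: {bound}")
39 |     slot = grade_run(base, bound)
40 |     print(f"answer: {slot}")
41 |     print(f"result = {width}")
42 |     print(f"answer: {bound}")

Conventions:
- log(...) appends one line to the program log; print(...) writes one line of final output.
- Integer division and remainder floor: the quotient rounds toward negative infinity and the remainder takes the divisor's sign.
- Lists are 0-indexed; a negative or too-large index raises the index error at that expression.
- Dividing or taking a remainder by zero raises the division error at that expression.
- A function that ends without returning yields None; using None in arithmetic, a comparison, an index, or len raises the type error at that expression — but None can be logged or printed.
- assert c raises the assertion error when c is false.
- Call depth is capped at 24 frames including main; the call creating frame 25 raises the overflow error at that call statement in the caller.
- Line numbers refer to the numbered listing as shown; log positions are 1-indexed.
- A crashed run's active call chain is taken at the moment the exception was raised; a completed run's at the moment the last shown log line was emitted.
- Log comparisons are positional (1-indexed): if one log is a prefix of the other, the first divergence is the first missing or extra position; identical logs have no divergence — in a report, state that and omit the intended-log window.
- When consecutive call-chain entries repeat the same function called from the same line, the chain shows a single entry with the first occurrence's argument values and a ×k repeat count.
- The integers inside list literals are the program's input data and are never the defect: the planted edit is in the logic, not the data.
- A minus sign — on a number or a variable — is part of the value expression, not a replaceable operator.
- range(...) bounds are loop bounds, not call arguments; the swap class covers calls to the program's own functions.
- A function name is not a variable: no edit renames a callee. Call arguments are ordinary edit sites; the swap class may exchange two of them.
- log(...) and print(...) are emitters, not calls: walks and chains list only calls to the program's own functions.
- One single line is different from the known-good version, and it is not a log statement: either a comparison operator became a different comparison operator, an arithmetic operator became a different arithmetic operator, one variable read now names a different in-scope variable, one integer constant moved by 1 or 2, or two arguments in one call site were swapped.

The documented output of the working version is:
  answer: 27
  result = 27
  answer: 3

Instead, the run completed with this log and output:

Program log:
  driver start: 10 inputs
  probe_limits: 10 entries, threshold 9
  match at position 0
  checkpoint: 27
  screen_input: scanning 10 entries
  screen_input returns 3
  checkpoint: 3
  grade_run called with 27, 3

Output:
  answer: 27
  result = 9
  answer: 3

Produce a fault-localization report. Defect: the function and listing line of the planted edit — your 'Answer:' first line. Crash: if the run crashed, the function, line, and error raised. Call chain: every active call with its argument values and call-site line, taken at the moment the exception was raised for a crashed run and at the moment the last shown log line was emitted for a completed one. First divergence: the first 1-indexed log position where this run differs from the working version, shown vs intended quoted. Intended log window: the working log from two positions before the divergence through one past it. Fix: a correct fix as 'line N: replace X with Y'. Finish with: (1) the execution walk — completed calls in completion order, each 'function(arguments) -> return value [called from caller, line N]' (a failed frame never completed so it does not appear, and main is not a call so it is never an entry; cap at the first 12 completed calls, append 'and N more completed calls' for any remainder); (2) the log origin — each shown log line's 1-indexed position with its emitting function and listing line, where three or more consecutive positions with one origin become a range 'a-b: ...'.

Answer: the defect is in main at line 41.
Core observation: No log line changed; the fault shows up purely in the output.
Call chain: main -> grade_run(27, 3) (called at line 39).
First divergence: none — the logs agree in full.
Execution walk:
  probe_limits([9, 3, 2, 9, 8, 5, 9, 7, 11, 4], 9) -> 0  [called from merge_totals, line 8]
  merge_totals([9, 3, 2, 9, 8, 5, 9, 7, 11, 4], 9) -> 27  [called from main, line 35]
  screen_input([9, 3, 2, 9, 8, 5, 9, 7, 11, 4]) -> 3  [called from main, line 37]
  grade_run(27, 3) -> 27  [called from main, line 39]
Origin of each log line:
  1: logged in main at line 34
  2: logged in probe_limits at line 2
  3: logged in merge_totals at line 9
  4: logged in main at line 36
  5: logged in screen_input at line 14
  6: logged in screen_input at line 19
  7: logged in main at line 38
  8: logged in grade_run at line 23
A correct fix: line 41: replace `width` with `base`.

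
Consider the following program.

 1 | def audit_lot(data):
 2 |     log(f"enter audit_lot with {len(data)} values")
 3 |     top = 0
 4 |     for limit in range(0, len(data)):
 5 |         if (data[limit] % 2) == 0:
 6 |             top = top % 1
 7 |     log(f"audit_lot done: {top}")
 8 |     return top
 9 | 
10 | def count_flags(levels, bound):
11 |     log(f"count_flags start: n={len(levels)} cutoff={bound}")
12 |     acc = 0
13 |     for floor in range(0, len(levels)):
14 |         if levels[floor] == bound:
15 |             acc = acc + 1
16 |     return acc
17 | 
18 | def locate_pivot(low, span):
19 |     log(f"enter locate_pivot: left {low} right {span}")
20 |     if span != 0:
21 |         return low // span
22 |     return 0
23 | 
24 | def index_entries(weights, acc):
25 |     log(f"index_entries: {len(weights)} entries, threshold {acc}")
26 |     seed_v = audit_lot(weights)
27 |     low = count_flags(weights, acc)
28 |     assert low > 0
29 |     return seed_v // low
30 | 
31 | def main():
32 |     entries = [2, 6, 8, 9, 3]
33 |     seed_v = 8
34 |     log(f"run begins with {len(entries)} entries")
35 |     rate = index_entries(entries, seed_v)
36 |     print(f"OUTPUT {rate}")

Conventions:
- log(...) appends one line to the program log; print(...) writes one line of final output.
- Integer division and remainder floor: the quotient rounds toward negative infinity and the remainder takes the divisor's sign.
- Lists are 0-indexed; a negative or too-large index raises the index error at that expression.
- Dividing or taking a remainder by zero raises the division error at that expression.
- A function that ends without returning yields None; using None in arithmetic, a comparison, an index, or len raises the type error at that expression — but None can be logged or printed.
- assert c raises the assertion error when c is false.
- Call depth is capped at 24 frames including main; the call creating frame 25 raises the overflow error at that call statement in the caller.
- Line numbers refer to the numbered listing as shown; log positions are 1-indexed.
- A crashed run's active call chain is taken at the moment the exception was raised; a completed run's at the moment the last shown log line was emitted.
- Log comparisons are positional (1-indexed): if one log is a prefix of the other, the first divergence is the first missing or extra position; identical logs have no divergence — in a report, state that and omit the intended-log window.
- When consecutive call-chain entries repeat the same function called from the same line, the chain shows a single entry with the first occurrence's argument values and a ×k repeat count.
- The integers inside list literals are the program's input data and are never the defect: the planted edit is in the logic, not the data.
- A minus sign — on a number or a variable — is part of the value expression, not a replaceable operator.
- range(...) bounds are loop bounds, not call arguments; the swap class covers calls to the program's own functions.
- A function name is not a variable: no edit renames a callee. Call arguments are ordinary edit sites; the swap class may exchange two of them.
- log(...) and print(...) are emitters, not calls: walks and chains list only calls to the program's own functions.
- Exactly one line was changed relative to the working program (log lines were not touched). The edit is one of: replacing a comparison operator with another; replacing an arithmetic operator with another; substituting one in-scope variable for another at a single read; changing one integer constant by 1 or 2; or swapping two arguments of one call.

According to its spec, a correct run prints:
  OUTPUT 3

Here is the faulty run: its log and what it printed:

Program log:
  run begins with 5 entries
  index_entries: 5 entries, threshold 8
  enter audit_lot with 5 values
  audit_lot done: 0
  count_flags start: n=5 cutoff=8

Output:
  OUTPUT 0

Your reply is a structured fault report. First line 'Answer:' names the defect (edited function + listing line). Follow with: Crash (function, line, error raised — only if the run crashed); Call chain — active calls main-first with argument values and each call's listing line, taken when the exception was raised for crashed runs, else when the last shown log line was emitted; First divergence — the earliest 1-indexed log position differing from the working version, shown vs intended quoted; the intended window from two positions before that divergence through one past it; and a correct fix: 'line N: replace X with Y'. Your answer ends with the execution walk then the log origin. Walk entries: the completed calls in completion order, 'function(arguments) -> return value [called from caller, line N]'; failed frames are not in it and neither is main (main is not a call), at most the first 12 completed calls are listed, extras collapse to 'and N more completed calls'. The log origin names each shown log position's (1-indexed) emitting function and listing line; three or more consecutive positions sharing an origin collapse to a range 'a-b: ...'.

Answer: the defect is in audit_lot at line 6.
The tell: Everything matches until log position 4, which reads 'audit_lot done: 0' in place of 'audit_lot done: 3'.
Call chain: main -> index_entries([2, 6, 8, 9, 3], 8) (called at line 35) -> count_flags([2, 6, 8, 9, 3], 8) (called at line 27).
First divergence: position 4 — the shown line 'audit_lot done: 0' should read 'audit_lot done: 3'.
Intended log window:
  2: index_entries: 5 entries, threshold 8
  3: enter audit_lot with 5 values
  4: audit_lot done: 3
  5: count_flags start: n=5 cutoff=8
Execution walk:
  audit_lot([2, 6, 8, 9, 3]) -> 0  [called from index_entries, line 26]
  count_flags([2, 6, 8, 9, 3], 8) -> 1  [called from index_entries, line 27]
  index_entries([2, 6, 8, 9, 3], 8) -> 0  [called from main, line 35]
Log line origins:
  1: emitted by main (line 34)
  2: emitted by index_entries (line 25)
  3: emitted by audit_lot (line 2)
  4: emitted by audit_lot (line 7)
  5: emitted by count_flags (line 11)
A correct fix: line 6: replace `%` with `+`.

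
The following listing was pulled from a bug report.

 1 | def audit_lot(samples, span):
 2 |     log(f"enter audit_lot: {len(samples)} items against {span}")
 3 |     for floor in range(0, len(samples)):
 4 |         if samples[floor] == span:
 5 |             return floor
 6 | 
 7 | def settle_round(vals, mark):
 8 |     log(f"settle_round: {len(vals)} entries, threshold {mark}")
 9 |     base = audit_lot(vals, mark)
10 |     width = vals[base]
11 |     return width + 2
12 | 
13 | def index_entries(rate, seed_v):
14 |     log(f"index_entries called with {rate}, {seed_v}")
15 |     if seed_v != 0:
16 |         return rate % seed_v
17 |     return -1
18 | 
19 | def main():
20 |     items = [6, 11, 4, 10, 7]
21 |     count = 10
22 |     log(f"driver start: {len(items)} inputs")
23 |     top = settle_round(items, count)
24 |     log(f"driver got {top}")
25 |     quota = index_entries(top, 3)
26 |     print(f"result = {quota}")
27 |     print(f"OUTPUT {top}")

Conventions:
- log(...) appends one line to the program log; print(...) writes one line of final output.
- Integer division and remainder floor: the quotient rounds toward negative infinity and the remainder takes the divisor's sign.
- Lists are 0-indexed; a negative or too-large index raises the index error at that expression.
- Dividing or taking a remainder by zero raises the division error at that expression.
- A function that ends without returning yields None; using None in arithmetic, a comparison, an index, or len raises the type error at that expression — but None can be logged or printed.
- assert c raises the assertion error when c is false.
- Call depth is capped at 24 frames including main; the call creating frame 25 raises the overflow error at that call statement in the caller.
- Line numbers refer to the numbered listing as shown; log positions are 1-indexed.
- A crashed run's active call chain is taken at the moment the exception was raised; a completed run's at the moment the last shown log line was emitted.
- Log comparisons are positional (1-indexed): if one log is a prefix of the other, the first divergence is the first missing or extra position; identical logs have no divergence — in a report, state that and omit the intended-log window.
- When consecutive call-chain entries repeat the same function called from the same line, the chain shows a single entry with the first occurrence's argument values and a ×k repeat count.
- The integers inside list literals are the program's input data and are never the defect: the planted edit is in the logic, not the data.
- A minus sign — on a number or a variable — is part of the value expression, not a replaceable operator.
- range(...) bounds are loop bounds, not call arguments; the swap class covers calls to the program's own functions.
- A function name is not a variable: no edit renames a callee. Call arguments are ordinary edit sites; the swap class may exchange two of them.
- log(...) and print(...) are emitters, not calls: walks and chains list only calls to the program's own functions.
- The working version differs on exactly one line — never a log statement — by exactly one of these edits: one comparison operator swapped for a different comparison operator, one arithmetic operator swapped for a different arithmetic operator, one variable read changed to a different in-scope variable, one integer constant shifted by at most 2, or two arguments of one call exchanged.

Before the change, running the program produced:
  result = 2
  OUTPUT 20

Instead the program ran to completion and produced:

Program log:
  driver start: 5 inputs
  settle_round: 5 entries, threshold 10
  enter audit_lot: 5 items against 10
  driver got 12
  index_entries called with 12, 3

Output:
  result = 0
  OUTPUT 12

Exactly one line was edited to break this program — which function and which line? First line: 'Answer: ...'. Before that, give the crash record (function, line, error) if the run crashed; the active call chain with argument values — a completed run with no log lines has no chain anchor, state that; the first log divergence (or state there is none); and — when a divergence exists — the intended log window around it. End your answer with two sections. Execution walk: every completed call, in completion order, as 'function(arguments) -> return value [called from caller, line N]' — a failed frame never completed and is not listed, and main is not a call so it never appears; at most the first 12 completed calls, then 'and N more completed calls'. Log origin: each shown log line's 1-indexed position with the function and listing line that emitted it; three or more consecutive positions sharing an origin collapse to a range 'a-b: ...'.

Answer: the defect is in settle_round at line 11.
Core observation: Log line 4 is where behavior first shows: 'driver got 12' appears instead of 'driver got 20'.
Call chain: main -> index_entries(12, 3) (called at line 25).
First divergence: position 4; shown 'driver got 12' vs intended 'driver got 20'.
Intended log window:
  2: settle_round: 5 entries, threshold 10
  3: enter audit_lot: 5 items against 10
  4: driver got 20
  5: index_entries called with 20, 3
Execution walk:
  audit_lot([6, 11, 4, 10, 7], 10) -> 3  [called from settle_round, line 9]
  settle_round([6, 11, 4, 10, 7], 10) -> 12  [called from main, line 23]
  index_entries(12, 3) -> 0  [called from main, line 25]
Log line origins:
  1: from main, line 22
  2: from settle_round, line 8
  3: from audit_lot, line 2
  4: from main, line 24
  5: from index_entries, line 14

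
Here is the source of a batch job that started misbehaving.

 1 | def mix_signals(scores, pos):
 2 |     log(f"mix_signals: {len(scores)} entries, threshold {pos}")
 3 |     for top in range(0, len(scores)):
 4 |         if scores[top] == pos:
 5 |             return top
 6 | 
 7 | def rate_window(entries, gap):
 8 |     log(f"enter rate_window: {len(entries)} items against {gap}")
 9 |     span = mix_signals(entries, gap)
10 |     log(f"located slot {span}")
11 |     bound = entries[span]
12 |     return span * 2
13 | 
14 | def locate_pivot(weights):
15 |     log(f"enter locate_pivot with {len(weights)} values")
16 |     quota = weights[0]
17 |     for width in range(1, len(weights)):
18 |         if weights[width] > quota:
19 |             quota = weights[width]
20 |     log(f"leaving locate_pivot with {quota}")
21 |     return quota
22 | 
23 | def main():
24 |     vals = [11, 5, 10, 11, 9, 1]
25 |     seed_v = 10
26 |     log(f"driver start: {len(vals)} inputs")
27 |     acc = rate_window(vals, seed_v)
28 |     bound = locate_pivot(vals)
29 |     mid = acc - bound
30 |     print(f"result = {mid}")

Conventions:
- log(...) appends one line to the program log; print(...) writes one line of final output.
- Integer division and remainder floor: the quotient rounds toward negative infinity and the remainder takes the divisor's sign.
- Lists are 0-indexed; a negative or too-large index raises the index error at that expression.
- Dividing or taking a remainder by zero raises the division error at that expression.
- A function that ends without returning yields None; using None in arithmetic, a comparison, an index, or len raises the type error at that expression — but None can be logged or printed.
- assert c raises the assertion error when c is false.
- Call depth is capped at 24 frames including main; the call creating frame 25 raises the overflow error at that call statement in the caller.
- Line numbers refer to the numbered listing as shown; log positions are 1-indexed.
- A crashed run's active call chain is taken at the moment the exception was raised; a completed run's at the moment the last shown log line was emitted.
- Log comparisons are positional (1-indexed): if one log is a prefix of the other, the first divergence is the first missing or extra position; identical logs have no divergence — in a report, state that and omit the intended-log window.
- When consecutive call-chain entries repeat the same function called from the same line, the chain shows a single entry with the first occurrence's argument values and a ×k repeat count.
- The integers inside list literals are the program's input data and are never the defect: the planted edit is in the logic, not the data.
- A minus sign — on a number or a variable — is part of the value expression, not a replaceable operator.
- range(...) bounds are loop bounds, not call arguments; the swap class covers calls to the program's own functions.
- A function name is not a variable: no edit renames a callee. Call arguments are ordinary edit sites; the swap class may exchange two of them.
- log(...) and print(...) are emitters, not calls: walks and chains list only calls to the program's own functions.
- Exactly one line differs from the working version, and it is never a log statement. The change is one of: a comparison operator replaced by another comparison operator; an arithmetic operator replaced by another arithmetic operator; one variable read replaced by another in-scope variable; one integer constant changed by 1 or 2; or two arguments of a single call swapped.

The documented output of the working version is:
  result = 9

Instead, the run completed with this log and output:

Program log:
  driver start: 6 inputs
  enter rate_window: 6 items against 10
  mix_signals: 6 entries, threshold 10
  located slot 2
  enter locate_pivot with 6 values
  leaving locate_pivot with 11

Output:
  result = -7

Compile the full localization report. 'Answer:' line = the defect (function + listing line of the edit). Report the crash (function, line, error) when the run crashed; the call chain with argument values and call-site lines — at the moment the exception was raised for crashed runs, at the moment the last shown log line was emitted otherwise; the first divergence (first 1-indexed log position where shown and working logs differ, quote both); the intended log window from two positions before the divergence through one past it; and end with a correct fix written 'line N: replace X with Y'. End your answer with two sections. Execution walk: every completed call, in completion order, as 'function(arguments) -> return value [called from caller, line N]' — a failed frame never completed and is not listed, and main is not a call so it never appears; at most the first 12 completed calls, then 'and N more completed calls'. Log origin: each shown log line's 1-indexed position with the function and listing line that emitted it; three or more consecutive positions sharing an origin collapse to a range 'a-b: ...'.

Answer: the defect is in rate_window at line 12.
The tell: The logs agree in full; only the final output differs.
Call chain: main -> locate_pivot([11, 5, 10, 11, 9, 1]) (called at line 28).
First divergence: none (the log streams are identical).
Execution walk:
  mix_signals([11, 5, 10, 11, 9, 1], 10) -> 2  [called from rate_window, line 9]
  rate_window([11, 5, 10, 11, 9, 1], 10) -> 4  [called from main, line 27]
  locate_pivot([11, 5, 10, 11, 9, 1]) -> 11  [called from main, line 28]
Log origins:
  1: logged in main at line 26
  2: logged in rate_window at line 8
  3: logged in mix_signals at line 2
  4: logged in rate_window at line 10
  5: logged in locate_pivot at line 15
  6: logged in locate_pivot at line 20
A correct fix: line 12: replace `span` with `bound`.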